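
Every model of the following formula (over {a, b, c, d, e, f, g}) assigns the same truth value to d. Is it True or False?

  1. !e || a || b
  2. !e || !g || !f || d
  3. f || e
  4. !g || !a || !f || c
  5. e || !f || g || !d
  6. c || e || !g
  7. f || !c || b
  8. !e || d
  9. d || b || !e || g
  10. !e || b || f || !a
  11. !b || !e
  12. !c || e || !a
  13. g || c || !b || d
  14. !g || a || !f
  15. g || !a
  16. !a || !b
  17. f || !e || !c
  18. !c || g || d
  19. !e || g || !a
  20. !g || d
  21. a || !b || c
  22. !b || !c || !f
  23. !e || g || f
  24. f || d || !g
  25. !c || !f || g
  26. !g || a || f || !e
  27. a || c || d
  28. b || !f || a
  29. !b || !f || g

Suppose d = false.
From the singleton clause (!e), e = false.
From the singleton clause (f), f = true.
From the singleton clause (!g), g = false.
From the singleton clause (!a), a = false.
From the singleton clause (!c), c = false.
Now (c) is unsatisfied and unit — conflict.
So every satisfying assignment has d = True.

True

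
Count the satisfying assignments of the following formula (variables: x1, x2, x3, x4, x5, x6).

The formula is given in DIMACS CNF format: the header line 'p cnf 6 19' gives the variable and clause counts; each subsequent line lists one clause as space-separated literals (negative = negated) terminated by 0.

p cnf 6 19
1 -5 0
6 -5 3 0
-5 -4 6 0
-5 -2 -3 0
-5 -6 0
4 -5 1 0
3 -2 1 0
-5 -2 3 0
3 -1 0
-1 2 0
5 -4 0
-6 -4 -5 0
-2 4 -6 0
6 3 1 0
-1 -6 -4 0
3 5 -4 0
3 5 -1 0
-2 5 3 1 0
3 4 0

There are 2^6 = 64 truth assignments over (x1, x2, x3, x4, x5, x6).
Split on x1. With x1 = True, the clauses containing x1 are satisfied and ¬x1 drops from the rest; 1 of the 2^5 = 32 assignments to the other variables satisfy what remains.
With x1 = False, by the same count on the reduced clause set, 3 assignments work.
(One model: x1=F, x2=F, x3=T, x4=F, x5=F, x6=F.)
Total: 1 + 3 = 4.

4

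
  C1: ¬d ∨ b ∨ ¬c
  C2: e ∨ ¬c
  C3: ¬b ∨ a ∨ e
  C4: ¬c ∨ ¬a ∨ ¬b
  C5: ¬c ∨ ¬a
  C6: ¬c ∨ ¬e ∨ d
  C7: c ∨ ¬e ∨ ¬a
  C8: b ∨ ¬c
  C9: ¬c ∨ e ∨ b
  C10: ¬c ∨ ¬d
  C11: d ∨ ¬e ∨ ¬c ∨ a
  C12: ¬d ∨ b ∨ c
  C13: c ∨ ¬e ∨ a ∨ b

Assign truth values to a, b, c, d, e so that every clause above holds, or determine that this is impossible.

Case e = False:
(¬c) alone gives c = False.
Case b = False:
(¬d) alone gives d = False.
All clauses hold; a can take either value.

a=True,  b=False,  c=False,  d=False,  e=False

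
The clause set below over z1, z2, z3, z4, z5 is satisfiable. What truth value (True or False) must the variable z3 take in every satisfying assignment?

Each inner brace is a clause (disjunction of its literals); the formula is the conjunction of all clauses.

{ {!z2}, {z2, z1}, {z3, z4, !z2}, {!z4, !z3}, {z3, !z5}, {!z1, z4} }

False

Suppose z3 = true.
The clause (!z2) is unit, so z2 = false.
The clause (z1) is unit, so z1 = true.
The clause (!z4) is unit, so z4 = false.
But (z4) is also a unit clause — contradiction.
So every satisfying assignment has z3 = False.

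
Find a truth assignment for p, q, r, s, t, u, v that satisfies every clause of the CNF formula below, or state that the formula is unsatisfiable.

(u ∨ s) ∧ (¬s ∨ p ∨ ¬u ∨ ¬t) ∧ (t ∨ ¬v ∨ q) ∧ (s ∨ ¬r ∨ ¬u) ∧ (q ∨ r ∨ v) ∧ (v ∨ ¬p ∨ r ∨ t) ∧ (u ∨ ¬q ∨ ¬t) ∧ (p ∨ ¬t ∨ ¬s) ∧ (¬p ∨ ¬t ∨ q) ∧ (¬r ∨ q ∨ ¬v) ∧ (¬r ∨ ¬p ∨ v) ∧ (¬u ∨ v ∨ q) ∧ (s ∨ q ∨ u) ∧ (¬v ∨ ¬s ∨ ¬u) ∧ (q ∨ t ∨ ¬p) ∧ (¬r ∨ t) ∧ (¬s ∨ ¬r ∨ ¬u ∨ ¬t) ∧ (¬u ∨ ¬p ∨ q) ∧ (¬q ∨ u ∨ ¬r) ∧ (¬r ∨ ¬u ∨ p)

Try u = True.
Try s = False.
(¬r) alone gives r = False.
Try q = True.
Try v = True.
Every clause is now satisfied; p, t are unconstrained.

p: True, q: True, r: False, s: False, t: True, u: True, v: True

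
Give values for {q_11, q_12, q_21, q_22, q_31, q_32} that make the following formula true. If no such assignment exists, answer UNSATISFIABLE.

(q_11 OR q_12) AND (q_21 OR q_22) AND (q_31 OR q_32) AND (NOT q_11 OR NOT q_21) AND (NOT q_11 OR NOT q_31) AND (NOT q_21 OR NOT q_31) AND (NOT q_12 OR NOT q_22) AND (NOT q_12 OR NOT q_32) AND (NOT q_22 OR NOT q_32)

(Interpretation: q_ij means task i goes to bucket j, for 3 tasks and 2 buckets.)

Try q_11 = true.
Unit clause (NOT q_21) forces q_21 = false.
Unit clause (q_22) forces q_22 = true.
Unit clause (NOT q_31) forces q_31 = false.
Unit clause (q_32) forces q_32 = true.
But (NOT q_32) is also a unit clause — contradiction.
Undo q_11 and try q_11 = false.
Unit clause (q_12) forces q_12 = true.
Unit clause (NOT q_22) forces q_22 = false.
Unit clause (q_21) forces q_21 = true.
Unit clause (NOT q_31) forces q_31 = false.
Unit clause (q_32) forces q_32 = true.
But (NOT q_32) is also a unit clause — contradiction.
Both values of q_11 lead to a conflict.

UNSATISFIABLE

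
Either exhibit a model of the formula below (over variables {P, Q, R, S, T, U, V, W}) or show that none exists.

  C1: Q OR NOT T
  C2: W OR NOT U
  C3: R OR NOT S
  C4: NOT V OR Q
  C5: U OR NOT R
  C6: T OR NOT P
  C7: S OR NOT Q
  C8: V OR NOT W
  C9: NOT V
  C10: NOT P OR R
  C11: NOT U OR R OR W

P ↦ false; Q ↦ false; R ↦ false; S ↦ false; T ↦ false; U ↦ false; V ↦ false; W ↦ false

(NOT V) alone gives V = false.
(NOT W) alone gives W = false.
(NOT U) alone gives U = false.
(NOT R) alone gives R = false.
(NOT S) alone gives S = false.
(NOT Q) alone gives Q = false.
(NOT T) alone gives T = false.
(NOT P) alone gives P = false.
This assignment satisfies each clause.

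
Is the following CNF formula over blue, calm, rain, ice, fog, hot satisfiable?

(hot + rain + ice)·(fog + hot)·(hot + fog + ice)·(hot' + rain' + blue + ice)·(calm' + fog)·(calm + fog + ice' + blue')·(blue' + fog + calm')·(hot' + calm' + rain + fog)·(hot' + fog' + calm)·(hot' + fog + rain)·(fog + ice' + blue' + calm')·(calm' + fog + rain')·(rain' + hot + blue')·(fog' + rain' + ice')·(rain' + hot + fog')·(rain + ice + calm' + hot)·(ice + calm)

Case fog = 1:
Case hot = 1:
The clause (calm) is unit, so calm = 1.
Case rain = 0:
Every clause is now satisfied; blue, ice are unconstrained.
A satisfying assignment: blue ↦ 1; calm ↦ 1; rain ↦ 0; ice ↦ 1; fog ↦ 1; hot ↦ 1.

Yes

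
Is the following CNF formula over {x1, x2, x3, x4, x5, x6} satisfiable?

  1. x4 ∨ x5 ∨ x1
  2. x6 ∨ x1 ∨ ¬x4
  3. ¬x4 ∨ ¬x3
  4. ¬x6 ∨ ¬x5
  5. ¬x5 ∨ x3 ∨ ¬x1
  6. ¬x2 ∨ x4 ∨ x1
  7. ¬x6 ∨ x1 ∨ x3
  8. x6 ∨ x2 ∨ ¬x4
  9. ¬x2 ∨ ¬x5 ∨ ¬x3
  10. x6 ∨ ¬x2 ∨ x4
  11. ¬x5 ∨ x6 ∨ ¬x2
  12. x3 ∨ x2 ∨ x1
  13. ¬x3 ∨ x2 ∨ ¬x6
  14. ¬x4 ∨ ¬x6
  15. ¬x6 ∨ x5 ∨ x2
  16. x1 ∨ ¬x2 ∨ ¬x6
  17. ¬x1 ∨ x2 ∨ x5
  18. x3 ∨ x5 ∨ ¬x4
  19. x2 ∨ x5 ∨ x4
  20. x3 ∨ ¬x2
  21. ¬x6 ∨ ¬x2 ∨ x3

Try x4 = False.
Try x5 = True.
Unit clause (¬x6) forces x6 = False.
Unit clause (¬x2) forces x2 = False.
Try x3 = True.
No clause remains; x1 is free.
A satisfying assignment: x1=True,  x2=False,  x3=True,  x4=False,  x5=True,  x6=False.

Yes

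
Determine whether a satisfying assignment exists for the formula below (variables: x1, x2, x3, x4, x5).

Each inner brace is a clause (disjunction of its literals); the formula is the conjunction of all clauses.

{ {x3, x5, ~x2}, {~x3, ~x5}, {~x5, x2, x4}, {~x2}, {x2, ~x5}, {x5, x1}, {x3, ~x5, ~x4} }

The clause (~x2) is unit, so x2 = 0.
The clause (~x5) is unit, so x5 = 0.
The clause (x1) is unit, so x1 = 1.
Every clause is now satisfied; x3, x4 are unconstrained.
A satisfying assignment: x1: 1,  x2: 0,  x3: 0,  x4: 1,  x5: 0.

Yes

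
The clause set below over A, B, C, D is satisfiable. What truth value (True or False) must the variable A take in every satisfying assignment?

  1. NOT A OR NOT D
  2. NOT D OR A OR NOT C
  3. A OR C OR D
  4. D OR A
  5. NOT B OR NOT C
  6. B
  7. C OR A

Suppose A = false.
From the singleton clause (D), D = true.
From the singleton clause (NOT C), C = false.
But (C) is also a unit clause — contradiction.
So every satisfying assignment has A = True.

True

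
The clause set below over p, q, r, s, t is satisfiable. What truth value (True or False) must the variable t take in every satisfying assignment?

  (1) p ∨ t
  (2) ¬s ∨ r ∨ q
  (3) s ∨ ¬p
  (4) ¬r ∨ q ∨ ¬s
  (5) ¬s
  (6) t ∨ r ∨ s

True

Suppose t = False.
Unit clause (p) forces p = True.
Unit clause (s) forces s = True.
But (¬s) is also a unit clause — contradiction.
So every satisfying assignment has t = True.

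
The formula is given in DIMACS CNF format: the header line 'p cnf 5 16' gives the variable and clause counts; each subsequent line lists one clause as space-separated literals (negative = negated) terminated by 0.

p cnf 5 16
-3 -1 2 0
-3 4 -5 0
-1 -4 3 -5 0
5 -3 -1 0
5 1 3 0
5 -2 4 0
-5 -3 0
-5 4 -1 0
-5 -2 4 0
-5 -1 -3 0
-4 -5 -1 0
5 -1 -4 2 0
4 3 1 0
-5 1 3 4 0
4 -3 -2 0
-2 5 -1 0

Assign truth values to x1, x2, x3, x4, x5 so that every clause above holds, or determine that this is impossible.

x1 ↦ False; x2 ↦ True; x3 ↦ False; x4 ↦ True; x5 ↦ True

Try x5 = True.
The clause (¬x3) is unit, so x3 = False.
Try x1 = False.
The clause (x4) is unit, so x4 = True.
All clauses hold; x2 can take either value.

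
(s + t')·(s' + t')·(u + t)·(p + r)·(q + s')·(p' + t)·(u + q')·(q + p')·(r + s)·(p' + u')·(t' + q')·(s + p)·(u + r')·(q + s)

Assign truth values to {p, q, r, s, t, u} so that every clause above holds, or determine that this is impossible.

Try s = 1.
The clause (t') is unit, so t = 0.
The clause (u) is unit, so u = 1.
The clause (q) is unit, so q = 1.
The clause (p') is unit, so p = 0.
The clause (r) is unit, so r = 1.
Every clause now holds.

p ↦ 0,  q ↦ 1,  r ↦ 1,  s ↦ 1,  t ↦ 0,  u ↦ 1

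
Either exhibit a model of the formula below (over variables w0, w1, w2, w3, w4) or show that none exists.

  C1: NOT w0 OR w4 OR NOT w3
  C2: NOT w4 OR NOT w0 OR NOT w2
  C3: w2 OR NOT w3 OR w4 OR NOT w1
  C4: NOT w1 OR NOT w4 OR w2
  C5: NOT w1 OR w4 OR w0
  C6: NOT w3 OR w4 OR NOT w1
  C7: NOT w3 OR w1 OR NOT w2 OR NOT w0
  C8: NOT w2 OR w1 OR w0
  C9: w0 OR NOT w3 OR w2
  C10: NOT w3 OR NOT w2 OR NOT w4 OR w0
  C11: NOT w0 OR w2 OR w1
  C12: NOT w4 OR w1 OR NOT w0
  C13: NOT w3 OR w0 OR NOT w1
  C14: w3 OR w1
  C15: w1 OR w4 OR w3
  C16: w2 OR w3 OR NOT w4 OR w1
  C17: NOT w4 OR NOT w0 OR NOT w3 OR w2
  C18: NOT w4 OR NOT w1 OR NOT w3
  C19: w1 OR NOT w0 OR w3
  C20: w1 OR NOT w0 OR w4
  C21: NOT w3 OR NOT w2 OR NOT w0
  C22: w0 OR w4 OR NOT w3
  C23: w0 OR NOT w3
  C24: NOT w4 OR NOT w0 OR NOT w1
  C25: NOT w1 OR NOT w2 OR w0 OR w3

w0=true, w1=true, w2=true, w3=false, w4=false

Try w3 = false.
The clause (w1) is unit, so w1 = true.
Try w4 = false.
The clause (w0) is unit, so w0 = true.
Every clause is now satisfied; w2 is unconstrained.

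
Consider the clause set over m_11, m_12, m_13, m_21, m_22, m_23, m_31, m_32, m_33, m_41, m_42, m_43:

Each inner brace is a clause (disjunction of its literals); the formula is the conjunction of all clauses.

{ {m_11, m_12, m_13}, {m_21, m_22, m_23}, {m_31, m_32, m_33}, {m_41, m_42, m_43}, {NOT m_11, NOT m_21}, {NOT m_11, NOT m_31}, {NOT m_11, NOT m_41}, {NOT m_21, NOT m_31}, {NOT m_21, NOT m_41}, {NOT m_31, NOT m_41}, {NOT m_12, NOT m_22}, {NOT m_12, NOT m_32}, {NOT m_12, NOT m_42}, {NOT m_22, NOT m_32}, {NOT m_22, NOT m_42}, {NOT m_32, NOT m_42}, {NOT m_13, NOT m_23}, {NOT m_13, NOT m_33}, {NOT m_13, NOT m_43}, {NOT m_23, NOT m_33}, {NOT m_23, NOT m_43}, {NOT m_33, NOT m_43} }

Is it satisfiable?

No

Case m_11 = false:
Case m_12 = true:
Unit clause (NOT m_22) forces m_22 = false.
Unit clause (NOT m_32) forces m_32 = false.
Unit clause (NOT m_42) forces m_42 = false.
Case m_21 = true:
Unit clause (NOT m_31) forces m_31 = false.
Unit clause (m_33) forces m_33 = true.
Unit clause (NOT m_41) forces m_41 = false.
Unit clause (m_43) forces m_43 = true.
That conflicts with the unit clause (NOT m_43).
Undo m_21 and try m_21 = false.
Unit clause (m_23) forces m_23 = true.
Unit clause (NOT m_13) forces m_13 = false.
Unit clause (NOT m_33) forces m_33 = false.
Unit clause (m_31) forces m_31 = true.
Unit clause (NOT m_41) forces m_41 = false.
Unit clause (m_43) forces m_43 = true.
That conflicts with the unit clause (NOT m_43).
Both values of m_21 lead to a conflict.
Undo m_12 and try m_12 = false.
Unit clause (m_13) forces m_13 = true.
Unit clause (NOT m_23) forces m_23 = false.
Unit clause (NOT m_33) forces m_33 = false.
Unit clause (NOT m_43) forces m_43 = false.
Case m_21 = true:
Unit clause (NOT m_31) forces m_31 = false.
Unit clause (m_32) forces m_32 = true.
Unit clause (NOT m_41) forces m_41 = false.
Unit clause (m_42) forces m_42 = true.
That conflicts with the unit clause (NOT m_42).
Undo m_21 and try m_21 = false.
Unit clause (m_22) forces m_22 = true.
Unit clause (NOT m_32) forces m_32 = false.
Unit clause (m_31) forces m_31 = true.
Unit clause (NOT m_41) forces m_41 = false.
Unit clause (m_42) forces m_42 = true.
That conflicts with the unit clause (NOT m_42).
Both values of m_21 lead to a conflict.
Both values of m_12 lead to a conflict.
Undo m_11 and try m_11 = true.
Unit clause (NOT m_21) forces m_21 = false.
Unit clause (NOT m_31) forces m_31 = false.
Unit clause (NOT m_41) forces m_41 = false.
Case m_22 = true:
Unit clause (NOT m_12) forces m_12 = false.
Unit clause (NOT m_32) forces m_32 = false.
Unit clause (m_33) forces m_33 = true.
Unit clause (NOT m_42) forces m_42 = false.
Unit clause (m_43) forces m_43 = true.
That conflicts with the unit clause (NOT m_43).
Undo m_22 and try m_22 = false.
Unit clause (m_23) forces m_23 = true.
Unit clause (NOT m_13) forces m_13 = false.
Unit clause (NOT m_33) forces m_33 = false.
Unit clause (m_32) forces m_32 = true.
Unit clause (NOT m_12) forces m_12 = false.
Unit clause (NOT m_42) forces m_42 = false.
Unit clause (m_43) forces m_43 = true.
That conflicts with the unit clause (NOT m_43).
Both values of m_22 lead to a conflict.
Both values of m_11 lead to a conflict.
No assignment satisfies every clause.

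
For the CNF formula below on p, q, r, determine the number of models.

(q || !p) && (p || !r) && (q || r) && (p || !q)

2

There are 2^3 = 8 truth assignments over (p, q, r).
Check each against the 4 clauses (columns in the order p, q, r):
  F F F  ✗ fails (q || r)
  F F T  ✗ fails (p || !r)
  F T F  ✗ fails (p || !q)
  F T T  ✗ fails (p || !r)
  T F F  ✗ fails (q || !p)
  T F T  ✗ fails (q || !p)
  T T F  ✓ satisfies all
  T T T  ✓ satisfies all
2 of the 8 rows are models.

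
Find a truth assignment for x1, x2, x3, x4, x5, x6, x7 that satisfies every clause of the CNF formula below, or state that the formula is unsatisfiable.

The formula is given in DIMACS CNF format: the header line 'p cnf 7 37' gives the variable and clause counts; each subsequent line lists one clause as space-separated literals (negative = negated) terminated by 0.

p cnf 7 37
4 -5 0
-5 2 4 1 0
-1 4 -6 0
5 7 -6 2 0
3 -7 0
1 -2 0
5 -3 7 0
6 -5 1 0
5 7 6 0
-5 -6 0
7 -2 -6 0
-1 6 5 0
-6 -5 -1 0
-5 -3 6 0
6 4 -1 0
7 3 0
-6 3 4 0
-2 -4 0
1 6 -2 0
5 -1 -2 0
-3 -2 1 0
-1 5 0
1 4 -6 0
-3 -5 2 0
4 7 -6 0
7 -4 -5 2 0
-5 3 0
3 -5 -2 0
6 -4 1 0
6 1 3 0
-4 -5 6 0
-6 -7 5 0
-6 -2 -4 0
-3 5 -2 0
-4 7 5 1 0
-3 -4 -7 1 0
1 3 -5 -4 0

Branch on x4: set x4 = False.
(¬x5) alone gives x5 = False.
(¬x1) alone gives x1 = False.
(¬x2) alone gives x2 = False.
(¬x6) alone gives x6 = False.
(x7) alone gives x7 = True.
(x3) alone gives x3 = True.
All clauses are satisfied.

x1: False, x2: False, x3: True, x4: False, x5: False, x6: False, x7: True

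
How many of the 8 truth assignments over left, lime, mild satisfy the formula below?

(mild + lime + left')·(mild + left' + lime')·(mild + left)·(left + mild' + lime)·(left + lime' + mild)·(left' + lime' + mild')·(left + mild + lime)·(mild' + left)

There are 2^3 = 8 truth assignments over (left, lime, mild).
Split on left. With left = 1, the clauses containing left are satisfied and left' drops from the rest; 1 of the 2^2 = 4 assignments to the other variables satisfy what remains.
With left = 0, by the same count on the reduced clause set, 0 assignments work.
(One model: left=T, lime=F, mild=T.)
Total: 1 + 0 = 1.

1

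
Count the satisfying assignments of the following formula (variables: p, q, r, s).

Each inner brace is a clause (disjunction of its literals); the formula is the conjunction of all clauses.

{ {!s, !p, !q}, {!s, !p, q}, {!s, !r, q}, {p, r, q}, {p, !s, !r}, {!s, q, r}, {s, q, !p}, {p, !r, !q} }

5

There are 2^4 = 16 truth assignments over (p, q, r, s).
Check each against the 8 clauses (columns in the order p, q, r, s):
  F F F F  ✗ fails (p || r || q)
  F F F T  ✗ fails (p || r || q)
  F F T F  ✓ satisfies all
  F F T T  ✗ fails (!s || !r || q)
  F T F F  ✓ satisfies all
  F T F T  ✓ satisfies all
  F T T F  ✗ fails (p || !r || !q)
  F T T T  ✗ fails (p || !s || !r)
  T F F F  ✗ fails (s || q || !p)
  T F F T  ✗ fails (!s || !p || q)
  T F T F  ✗ fails (s || q || !p)
  T F T T  ✗ fails (!s || !p || q)
  T T F F  ✓ satisfies all
  T T F T  ✗ fails (!s || !p || !q)
  T T T F  ✓ satisfies all
  T T T T  ✗ fails (!s || !p || !q)
5 of the 16 rows are models.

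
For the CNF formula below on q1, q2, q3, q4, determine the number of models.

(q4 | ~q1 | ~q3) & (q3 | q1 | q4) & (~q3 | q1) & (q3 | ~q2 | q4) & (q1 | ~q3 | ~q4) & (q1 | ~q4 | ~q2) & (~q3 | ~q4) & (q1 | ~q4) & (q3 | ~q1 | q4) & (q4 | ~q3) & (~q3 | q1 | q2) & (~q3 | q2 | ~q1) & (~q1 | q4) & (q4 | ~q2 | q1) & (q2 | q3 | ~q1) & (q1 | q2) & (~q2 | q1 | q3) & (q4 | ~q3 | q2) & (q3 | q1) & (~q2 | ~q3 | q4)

There are 2^4 = 16 truth assignments over (q1, q2, q3, q4).
Check each against the 20 clauses (columns in the order q1, q2, q3, q4):
  F F F F  ✗ fails (q3 | q1 | q4)
  F F F T  ✗ fails (q1 | ~q4)
  F F T F  ✗ fails (~q3 | q1)
  F F T T  ✗ fails (~q3 | q1)
  F T F F  ✗ fails (q3 | q1 | q4)
  F T F T  ✗ fails (q1 | ~q4 | ~q2)
  F T T F  ✗ fails (~q3 | q1)
  F T T T  ✗ fails (~q3 | q1)
  T F F F  ✗ fails (q3 | ~q1 | q4)
  T F F T  ✗ fails (q2 | q3 | ~q1)
  T F T F  ✗ fails (q4 | ~q1 | ~q3)
  T F T T  ✗ fails (~q3 | ~q4)
  T T F F  ✗ fails (q3 | ~q2 | q4)
  T T F T  ✓ satisfies all
  T T T F  ✗ fails (q4 | ~q1 | ~q3)
  T T T T  ✗ fails (~q3 | ~q4)
1 of the 16 rows is a model.

1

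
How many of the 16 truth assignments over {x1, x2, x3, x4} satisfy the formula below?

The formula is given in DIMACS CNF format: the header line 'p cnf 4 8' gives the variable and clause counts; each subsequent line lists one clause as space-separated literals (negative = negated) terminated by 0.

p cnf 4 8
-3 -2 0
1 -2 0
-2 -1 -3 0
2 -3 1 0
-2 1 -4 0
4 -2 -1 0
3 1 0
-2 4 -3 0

5

There are 2^4 = 16 truth assignments over (x1, x2, x3, x4).
Split on x4. With x4 = True, the clauses containing x4 are satisfied and ¬x4 drops from the rest; 3 of the 2^3 = 8 assignments to the other variables satisfy what remains.
With x4 = False, by the same count on the reduced clause set, 2 assignments work.
(One model: x1=T, x2=F, x3=F, x4=F.)
Total: 3 + 2 = 5.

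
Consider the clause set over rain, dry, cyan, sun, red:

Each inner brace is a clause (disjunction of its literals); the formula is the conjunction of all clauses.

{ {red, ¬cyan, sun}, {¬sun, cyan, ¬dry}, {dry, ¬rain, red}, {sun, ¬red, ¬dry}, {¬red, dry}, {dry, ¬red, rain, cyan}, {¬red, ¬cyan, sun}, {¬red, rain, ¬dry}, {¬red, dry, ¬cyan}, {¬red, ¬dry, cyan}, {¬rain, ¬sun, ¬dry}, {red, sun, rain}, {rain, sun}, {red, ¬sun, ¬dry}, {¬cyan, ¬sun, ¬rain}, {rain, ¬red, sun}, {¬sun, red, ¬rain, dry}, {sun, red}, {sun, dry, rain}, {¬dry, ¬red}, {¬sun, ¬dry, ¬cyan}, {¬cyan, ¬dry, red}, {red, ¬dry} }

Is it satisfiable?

Satisfiable

Try red = False.
(sun) alone gives sun = True.
(¬dry) alone gives dry = False.
(¬rain) alone gives rain = False.
Every clause is now satisfied; cyan is unconstrained.
A satisfying assignment: rain: False; dry: False; cyan: True; sun: True; red: False.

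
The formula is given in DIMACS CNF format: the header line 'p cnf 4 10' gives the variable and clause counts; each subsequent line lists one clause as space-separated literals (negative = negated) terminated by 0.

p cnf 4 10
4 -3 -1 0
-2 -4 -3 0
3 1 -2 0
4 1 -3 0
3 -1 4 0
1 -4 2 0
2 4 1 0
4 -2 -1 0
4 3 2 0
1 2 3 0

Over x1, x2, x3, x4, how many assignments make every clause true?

3

There are 2^4 = 16 truth assignments over (x1, x2, x3, x4).
Check each against the 10 clauses (columns in the order x1, x2, x3, x4):
  F F F F  ✗ fails (x2 ∨ x4 ∨ x1)
  F F F T  ✗ fails (x1 ∨ ¬x4 ∨ x2)
  F F T F  ✗ fails (x4 ∨ x1 ∨ ¬x3)
  F F T T  ✗ fails (x1 ∨ ¬x4 ∨ x2)
  F T F F  ✗ fails (x3 ∨ x1 ∨ ¬x2)
  F T F T  ✗ fails (x3 ∨ x1 ∨ ¬x2)
  F T T F  ✗ fails (x4 ∨ x1 ∨ ¬x3)
  F T T T  ✗ fails (¬x2 ∨ ¬x4 ∨ ¬x3)
  T F F F  ✗ fails (x3 ∨ ¬x1 ∨ x4)
  T F F T  ✓ satisfies all
  T F T F  ✗ fails (x4 ∨ ¬x3 ∨ ¬x1)
  T F T T  ✓ satisfies all
  T T F F  ✗ fails (x3 ∨ ¬x1 ∨ x4)
  T T F T  ✓ satisfies all
  T T T F  ✗ fails (x4 ∨ ¬x3 ∨ ¬x1)
  T T T T  ✗ fails (¬x2 ∨ ¬x4 ∨ ¬x3)
3 of the 16 rows are models.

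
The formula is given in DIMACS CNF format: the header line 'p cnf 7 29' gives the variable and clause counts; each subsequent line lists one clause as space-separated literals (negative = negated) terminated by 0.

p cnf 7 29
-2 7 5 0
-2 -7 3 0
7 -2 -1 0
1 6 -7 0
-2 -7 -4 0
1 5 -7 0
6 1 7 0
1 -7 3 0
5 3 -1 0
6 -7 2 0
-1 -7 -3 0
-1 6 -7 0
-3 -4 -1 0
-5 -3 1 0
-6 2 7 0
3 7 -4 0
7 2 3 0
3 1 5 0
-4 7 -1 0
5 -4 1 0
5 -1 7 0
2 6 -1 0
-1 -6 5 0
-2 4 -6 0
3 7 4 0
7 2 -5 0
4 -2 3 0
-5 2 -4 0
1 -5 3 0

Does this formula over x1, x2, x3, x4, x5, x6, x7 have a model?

Yes

Suppose x2 = False.
Suppose x6 = True.
The clause (x7) is unit, so x7 = True.
Suppose x1 = True.
The clause (¬x3) is unit, so x3 = False.
The clause (x5) is unit, so x5 = True.
The clause (¬x4) is unit, so x4 = False.
Every clause now holds.
A satisfying assignment: x1 ↦ True, x2 ↦ False, x3 ↦ False, x4 ↦ False, x5 ↦ True, x6 ↦ True, x7 ↦ True.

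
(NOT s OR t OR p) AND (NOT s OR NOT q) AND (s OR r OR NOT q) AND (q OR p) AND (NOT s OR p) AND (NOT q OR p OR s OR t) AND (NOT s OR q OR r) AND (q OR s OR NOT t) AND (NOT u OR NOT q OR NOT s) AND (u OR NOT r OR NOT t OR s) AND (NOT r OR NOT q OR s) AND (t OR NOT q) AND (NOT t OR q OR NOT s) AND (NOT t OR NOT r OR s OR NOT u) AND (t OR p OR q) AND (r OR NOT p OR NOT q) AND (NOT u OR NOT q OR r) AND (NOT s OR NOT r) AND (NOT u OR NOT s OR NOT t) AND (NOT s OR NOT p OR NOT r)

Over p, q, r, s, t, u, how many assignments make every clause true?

There are 2^6 = 64 truth assignments over (p, q, r, s, t, u).
Split on s. With s = true, the clauses containing s are satisfied and NOT s drops from the rest; 0 of the 2^5 = 32 assignments to the other variables satisfy what remains.
With s = false, by the same count on the reduced clause set, 4 assignments work.
Total: 0 + 4 = 4.

4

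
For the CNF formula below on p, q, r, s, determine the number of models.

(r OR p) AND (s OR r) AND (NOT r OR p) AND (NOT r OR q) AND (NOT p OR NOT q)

1

There are 2^4 = 16 truth assignments over (p, q, r, s).
Check each against the 5 clauses (columns in the order p, q, r, s):
  F F F F  ✗ fails (r OR p)
  F F F T  ✗ fails (r OR p)
  F F T F  ✗ fails (NOT r OR p)
  F F T T  ✗ fails (NOT r OR p)
  F T F F  ✗ fails (r OR p)
  F T F T  ✗ fails (r OR p)
  F T T F  ✗ fails (NOT r OR p)
  F T T T  ✗ fails (NOT r OR p)
  T F F F  ✗ fails (s OR r)
  T F F T  ✓ satisfies all
  T F T F  ✗ fails (NOT r OR q)
  T F T T  ✗ fails (NOT r OR q)
  T T F F  ✗ fails (s OR r)
  T T F T  ✗ fails (NOT p OR NOT q)
  T T T F  ✗ fails (NOT p OR NOT q)
  T T T T  ✗ fails (NOT p OR NOT q)
1 of the 16 rows is a model.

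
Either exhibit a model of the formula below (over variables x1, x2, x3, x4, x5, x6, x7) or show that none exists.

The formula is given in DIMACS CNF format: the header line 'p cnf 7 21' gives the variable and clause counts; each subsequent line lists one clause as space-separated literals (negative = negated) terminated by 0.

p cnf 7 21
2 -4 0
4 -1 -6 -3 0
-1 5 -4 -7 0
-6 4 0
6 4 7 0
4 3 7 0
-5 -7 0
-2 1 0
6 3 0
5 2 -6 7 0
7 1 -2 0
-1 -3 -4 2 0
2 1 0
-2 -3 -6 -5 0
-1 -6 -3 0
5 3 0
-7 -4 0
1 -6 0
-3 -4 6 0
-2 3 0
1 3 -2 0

x1 ↦ True; x2 ↦ True; x3 ↦ True; x4 ↦ False; x5 ↦ False; x6 ↦ False; x7 ↦ True

Try x2 = True.
Unit clause (x1) forces x1 = True.
Unit clause (x3) forces x3 = True.
Unit clause (¬x6) forces x6 = False.
Unit clause (¬x4) forces x4 = False.
Unit clause (x7) forces x7 = True.
Unit clause (¬x5) forces x5 = False.
All clauses are satisfied.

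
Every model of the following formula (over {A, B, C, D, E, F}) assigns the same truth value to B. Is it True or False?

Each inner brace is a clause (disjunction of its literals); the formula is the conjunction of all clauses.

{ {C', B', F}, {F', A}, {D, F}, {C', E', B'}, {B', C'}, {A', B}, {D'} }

True

Suppose B = 0.
From the singleton clause (A'), A = 0.
From the singleton clause (F'), F = 0.
From the singleton clause (D), D = 1.
Now (D') is unsatisfied and unit — conflict.
So every satisfying assignment has B = True.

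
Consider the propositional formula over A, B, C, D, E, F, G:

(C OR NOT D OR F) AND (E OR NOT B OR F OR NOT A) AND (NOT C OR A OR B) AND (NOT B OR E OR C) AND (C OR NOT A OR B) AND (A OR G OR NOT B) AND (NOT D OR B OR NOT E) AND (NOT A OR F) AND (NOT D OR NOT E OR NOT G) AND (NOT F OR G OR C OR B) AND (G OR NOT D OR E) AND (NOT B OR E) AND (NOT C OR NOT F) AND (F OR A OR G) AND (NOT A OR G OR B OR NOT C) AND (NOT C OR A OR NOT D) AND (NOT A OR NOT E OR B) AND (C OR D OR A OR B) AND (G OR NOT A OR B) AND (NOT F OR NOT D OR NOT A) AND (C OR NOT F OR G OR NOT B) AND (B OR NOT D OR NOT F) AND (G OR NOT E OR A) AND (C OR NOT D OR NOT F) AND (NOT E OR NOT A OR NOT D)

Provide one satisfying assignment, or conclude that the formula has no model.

A ↦ true,  B ↦ true,  C ↦ false,  D ↦ false,  E ↦ true,  F ↦ true,  G ↦ true

Case A = true:
From the singleton clause (F), F = true.
From the singleton clause (NOT C), C = false.
From the singleton clause (B), B = true.
From the singleton clause (E), E = true.
From the singleton clause (NOT D), D = false.
From the singleton clause (G), G = true.
Every clause now holds.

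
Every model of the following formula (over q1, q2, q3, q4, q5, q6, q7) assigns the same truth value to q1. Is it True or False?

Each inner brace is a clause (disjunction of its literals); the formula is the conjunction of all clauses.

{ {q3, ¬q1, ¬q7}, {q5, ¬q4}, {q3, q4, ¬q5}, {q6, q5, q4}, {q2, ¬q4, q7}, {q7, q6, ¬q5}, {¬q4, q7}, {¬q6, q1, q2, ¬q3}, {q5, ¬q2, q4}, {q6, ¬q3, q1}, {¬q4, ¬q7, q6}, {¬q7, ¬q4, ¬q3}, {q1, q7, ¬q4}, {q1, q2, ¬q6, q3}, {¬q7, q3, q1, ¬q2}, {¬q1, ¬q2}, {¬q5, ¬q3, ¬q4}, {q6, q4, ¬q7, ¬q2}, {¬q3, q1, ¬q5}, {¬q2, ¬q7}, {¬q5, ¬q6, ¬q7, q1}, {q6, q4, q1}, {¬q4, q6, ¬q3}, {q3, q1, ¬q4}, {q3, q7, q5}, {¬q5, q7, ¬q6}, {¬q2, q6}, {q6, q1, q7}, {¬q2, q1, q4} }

Suppose q1 = False.
Branch on q5: set q5 = True.
The clause (¬q3) is unit, so q3 = False.
The clause (q4) is unit, so q4 = True.
That conflicts with the unit clause (¬q4).
So q5 must be the other value — set q5 = False.
The clause (¬q4) is unit, so q4 = False.
The clause (q6) is unit, so q6 = True.
The clause (¬q2) is unit, so q2 = False.
The clause (¬q3) is unit, so q3 = False.
That conflicts with the unit clause (q3).
Both values of q5 lead to a conflict.
So every satisfying assignment has q1 = True.

True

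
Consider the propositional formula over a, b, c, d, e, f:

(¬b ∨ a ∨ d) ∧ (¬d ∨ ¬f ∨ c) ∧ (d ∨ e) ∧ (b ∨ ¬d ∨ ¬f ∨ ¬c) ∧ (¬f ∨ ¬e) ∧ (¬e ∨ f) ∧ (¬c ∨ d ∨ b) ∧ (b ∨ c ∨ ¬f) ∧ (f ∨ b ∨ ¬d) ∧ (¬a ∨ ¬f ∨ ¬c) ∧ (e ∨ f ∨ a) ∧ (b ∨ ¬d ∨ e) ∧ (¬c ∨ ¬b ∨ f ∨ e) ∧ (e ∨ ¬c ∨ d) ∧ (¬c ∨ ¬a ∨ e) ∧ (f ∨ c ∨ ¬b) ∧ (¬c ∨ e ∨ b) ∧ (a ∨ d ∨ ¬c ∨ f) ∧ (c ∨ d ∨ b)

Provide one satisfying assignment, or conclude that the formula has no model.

a: False, b: True, c: True, d: True, e: False, f: True

Branch on d: set d = True.
Branch on f: set f = True.
From the singleton clause (c), c = True.
From the singleton clause (b), b = True.
From the singleton clause (¬e), e = False.
From the singleton clause (¬a), a = False.
This assignment satisfies each clause.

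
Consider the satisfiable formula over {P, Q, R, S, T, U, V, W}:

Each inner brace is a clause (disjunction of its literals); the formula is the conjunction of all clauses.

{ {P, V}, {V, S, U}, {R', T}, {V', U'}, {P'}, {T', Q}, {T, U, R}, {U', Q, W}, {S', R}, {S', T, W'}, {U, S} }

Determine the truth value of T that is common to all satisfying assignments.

True

Suppose T = 0.
Unit clause (R') forces R = 0.
Unit clause (P') forces P = 0.
Unit clause (V) forces V = 1.
Unit clause (U') forces U = 0.
Now (U) is unsatisfied and unit — conflict.
So every satisfying assignment has T = True.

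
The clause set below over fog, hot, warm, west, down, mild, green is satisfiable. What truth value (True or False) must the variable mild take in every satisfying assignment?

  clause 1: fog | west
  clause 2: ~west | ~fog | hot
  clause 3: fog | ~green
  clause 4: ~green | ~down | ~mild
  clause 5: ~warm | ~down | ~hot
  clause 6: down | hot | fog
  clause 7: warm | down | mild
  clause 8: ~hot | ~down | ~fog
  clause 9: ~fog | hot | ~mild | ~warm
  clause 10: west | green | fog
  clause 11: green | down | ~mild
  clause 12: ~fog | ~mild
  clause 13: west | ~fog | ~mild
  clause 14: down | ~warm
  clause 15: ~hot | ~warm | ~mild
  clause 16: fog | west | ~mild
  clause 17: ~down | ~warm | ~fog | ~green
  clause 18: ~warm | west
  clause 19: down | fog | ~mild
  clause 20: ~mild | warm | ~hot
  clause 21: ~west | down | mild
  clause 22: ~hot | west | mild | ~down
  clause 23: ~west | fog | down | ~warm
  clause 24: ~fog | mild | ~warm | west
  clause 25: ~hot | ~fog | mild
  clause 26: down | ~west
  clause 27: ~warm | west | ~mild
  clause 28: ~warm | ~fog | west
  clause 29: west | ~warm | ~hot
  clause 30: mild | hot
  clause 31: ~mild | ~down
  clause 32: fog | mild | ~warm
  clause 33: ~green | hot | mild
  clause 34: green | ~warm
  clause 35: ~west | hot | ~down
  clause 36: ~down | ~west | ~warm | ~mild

False

Suppose mild = 1.
(~fog) alone gives fog = 0.
(west) alone gives west = 1.
(~green) alone gives green = 0.
(down) alone gives down = 1.
That conflicts with the unit clause (~down).
So every satisfying assignment has mild = False.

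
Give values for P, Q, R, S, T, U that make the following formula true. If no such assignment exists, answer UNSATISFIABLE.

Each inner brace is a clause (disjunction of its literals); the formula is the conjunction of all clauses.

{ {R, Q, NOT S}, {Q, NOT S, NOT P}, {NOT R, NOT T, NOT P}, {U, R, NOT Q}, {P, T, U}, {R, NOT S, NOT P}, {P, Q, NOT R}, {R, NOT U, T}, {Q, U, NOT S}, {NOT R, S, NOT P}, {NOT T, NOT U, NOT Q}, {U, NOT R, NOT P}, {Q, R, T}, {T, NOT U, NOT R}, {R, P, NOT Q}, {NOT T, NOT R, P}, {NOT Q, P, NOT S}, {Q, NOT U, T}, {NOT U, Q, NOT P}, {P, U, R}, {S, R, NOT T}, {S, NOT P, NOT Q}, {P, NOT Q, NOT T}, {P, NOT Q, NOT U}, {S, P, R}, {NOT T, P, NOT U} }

Try R = true.
Try T = false.
Unit clause (NOT U) forces U = false.
Unit clause (P) forces P = true.
That conflicts with the unit clause (NOT P).
Undo T and try T = true.
Unit clause (NOT P) forces P = false.
That conflicts with the unit clause (P).
Both values of T lead to a conflict.
Undo R and try R = false.
Try Q = true.
Unit clause (U) forces U = true.
Unit clause (T) forces T = true.
That conflicts with the unit clause (NOT T).
Undo Q and try Q = false.
Unit clause (NOT S) forces S = false.
Unit clause (T) forces T = true.
That conflicts with the unit clause (NOT T).
Both values of Q lead to a conflict.
Both values of R lead to a conflict.

UNSATISFIABLE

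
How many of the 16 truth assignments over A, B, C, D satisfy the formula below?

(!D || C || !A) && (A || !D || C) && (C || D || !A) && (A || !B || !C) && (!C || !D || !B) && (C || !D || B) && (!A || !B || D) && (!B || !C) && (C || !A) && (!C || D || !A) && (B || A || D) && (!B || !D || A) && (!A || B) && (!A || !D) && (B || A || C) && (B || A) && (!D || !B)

There are 2^4 = 16 truth assignments over (A, B, C, D).
Check each against the 17 clauses (columns in the order A, B, C, D):
  F F F F  ✗ fails (B || A || D)
  F F F T  ✗ fails (A || !D || C)
  F F T F  ✗ fails (B || A || D)
  F F T T  ✗ fails (B || A)
  F T F F  ✓ satisfies all
  F T F T  ✗ fails (A || !D || C)
  F T T F  ✗ fails (A || !B || !C)
  F T T T  ✗ fails (A || !B || !C)
  T F F F  ✗ fails (C || D || !A)
  T F F T  ✗ fails (!D || C || !A)
  T F T F  ✗ fails (!C || D || !A)
  T F T T  ✗ fails (!A || B)
  T T F F  ✗ fails (C || D || !A)
  T T F T  ✗ fails (!D || C || !A)
  T T T F  ✗ fails (!A || !B || D)
  T T T T  ✗ fails (!C || !D || !B)
1 of the 16 rows is a model.

1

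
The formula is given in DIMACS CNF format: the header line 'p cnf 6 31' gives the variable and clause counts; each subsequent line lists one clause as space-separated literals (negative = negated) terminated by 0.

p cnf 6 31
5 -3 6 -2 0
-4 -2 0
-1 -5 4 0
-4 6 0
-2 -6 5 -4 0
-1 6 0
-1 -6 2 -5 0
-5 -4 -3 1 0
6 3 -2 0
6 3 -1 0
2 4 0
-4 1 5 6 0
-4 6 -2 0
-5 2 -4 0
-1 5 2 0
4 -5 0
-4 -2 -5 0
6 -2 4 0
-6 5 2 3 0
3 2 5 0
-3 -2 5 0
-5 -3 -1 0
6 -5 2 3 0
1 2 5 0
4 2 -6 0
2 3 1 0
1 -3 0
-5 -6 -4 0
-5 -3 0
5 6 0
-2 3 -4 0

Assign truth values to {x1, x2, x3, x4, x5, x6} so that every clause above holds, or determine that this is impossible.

Case x4 = False:
Unit clause (x2) forces x2 = True.
Unit clause (¬x5) forces x5 = False.
Unit clause (x6) forces x6 = True.
Unit clause (¬x3) forces x3 = False.
Every clause is now satisfied; x1 is unconstrained.

x1 ↦ False,  x2 ↦ True,  x3 ↦ False,  x4 ↦ False,  x5 ↦ False,  x6 ↦ True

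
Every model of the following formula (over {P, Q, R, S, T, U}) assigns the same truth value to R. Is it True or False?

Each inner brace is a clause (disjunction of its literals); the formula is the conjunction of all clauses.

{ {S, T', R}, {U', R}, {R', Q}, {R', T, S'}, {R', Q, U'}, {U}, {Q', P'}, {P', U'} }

True

Suppose R = 0.
Unit clause (U') forces U = 0.
But (U) is also a unit clause — contradiction.
So every satisfying assignment has R = True.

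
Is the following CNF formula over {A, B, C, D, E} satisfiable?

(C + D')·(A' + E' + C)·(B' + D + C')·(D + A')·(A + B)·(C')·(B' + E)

From the singleton clause (C'), C = 0.
From the singleton clause (D'), D = 0.
From the singleton clause (A'), A = 0.
From the singleton clause (B), B = 1.
From the singleton clause (E), E = 1.
Every clause now holds.
A satisfying assignment: A ↦ 0,  B ↦ 1,  C ↦ 0,  D ↦ 0,  E ↦ 1.

Yes, satisfiable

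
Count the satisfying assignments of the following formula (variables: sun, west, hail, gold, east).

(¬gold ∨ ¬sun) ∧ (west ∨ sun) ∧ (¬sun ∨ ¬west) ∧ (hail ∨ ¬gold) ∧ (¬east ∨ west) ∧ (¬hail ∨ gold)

5

There are 2^5 = 32 truth assignments over (sun, west, hail, gold, east).
Split on sun. With sun = True, the clauses containing sun are satisfied and ¬sun drops from the rest; 1 of the 2^4 = 16 assignments to the other variables satisfy what remains.
With sun = False, by the same count on the reduced clause set, 4 assignments work.
(One model: sun=F, west=T, hail=F, gold=F, east=F.)
Total: 1 + 4 = 5.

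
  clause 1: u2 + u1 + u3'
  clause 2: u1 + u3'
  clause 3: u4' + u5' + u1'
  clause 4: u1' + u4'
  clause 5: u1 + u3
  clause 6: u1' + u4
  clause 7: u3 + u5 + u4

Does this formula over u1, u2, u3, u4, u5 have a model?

Branch on u1: set u1 = 1.
(u4') alone gives u4 = 0.
That conflicts with the unit clause (u4).
That branch fails; take u1 = 0 instead.
(u3') alone gives u3 = 0.
That conflicts with the unit clause (u3).
Neither u1 = 1 nor u1 = 0 works.
No assignment satisfies every clause.

No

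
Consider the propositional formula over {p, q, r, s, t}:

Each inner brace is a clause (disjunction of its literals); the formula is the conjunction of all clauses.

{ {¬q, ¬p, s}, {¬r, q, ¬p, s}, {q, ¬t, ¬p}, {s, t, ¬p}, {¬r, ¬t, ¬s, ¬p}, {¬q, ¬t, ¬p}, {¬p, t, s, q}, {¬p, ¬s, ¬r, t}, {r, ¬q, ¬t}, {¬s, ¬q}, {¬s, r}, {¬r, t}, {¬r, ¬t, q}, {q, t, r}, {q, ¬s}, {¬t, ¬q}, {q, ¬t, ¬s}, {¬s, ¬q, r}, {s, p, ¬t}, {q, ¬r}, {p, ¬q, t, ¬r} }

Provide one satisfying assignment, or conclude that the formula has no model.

p=False,  q=True,  r=False,  s=False,  t=False

Try s = False.
Try q = True.
The clause (¬p) is unit, so p = False.
The clause (¬t) is unit, so t = False.
The clause (¬r) is unit, so r = False.
All clauses are satisfied.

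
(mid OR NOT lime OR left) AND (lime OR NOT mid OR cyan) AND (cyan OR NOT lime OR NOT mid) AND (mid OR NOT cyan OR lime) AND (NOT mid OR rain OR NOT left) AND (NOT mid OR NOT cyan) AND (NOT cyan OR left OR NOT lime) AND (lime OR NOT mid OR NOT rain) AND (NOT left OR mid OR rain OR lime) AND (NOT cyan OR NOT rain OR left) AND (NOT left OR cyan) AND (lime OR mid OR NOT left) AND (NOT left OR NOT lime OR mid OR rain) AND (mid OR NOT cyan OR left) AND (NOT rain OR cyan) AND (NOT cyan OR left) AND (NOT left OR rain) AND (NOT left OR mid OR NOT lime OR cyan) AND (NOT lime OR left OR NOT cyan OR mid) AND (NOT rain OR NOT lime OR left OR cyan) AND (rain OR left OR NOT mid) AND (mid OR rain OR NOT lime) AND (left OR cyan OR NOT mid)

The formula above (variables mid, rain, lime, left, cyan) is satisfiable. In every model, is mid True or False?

False

Suppose mid = true.
From the singleton clause (NOT cyan), cyan = false.
From the singleton clause (lime), lime = true.
That conflicts with the unit clause (NOT lime).
So every satisfying assignment has mid = False.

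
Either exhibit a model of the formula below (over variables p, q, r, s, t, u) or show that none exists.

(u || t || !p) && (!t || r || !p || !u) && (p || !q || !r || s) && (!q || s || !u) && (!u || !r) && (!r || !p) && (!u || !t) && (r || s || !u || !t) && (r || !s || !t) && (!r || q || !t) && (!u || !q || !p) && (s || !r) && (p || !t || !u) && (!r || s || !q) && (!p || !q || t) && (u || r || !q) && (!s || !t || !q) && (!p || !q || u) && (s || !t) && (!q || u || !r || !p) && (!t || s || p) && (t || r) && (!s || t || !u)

Case u = false:
Case t = false:
Unit clause (!p) forces p = false.
Unit clause (r) forces r = true.
Unit clause (s) forces s = true.
No clause remains; q is free.

p: false, q: true, r: true, s: true, t: false, u: false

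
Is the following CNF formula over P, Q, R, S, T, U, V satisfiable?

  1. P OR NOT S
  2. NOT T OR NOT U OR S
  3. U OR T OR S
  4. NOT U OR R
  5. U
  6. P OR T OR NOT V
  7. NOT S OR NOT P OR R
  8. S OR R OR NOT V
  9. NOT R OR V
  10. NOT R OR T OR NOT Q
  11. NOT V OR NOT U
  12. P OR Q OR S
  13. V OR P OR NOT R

No, unsatisfiable

The clause (U) is unit, so U = true.
The clause (R) is unit, so R = true.
The clause (V) is unit, so V = true.
That conflicts with the unit clause (NOT V).
No assignment satisfies every clause.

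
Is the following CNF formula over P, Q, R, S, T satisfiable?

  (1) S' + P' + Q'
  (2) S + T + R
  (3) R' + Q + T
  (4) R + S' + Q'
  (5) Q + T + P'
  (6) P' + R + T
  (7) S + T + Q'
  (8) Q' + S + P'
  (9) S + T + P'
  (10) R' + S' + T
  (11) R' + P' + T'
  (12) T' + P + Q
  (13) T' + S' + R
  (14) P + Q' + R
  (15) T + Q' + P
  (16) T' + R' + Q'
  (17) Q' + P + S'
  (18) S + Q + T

Try S = 0.
Try T = 1.
Try Q = 0.
(P) alone gives P = 1.
(R') alone gives R = 0.
Every clause now holds.
A satisfying assignment: P: 1; Q: 0; R: 0; S: 0; T: 1.

Satisfiable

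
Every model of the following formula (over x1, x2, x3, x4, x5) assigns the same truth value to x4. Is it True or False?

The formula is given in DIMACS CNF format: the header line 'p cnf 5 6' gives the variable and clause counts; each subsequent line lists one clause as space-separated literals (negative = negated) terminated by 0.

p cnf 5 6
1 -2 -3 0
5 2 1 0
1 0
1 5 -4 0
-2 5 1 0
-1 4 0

True

Suppose x4 = False.
From the singleton clause (x1), x1 = True.
Now (¬x1) is unsatisfied and unit — conflict.
So every satisfying assignment has x4 = True.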